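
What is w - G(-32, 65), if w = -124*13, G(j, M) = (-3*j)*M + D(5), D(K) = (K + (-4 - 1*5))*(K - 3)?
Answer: -7844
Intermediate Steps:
D(K) = (-9 + K)*(-3 + K) (D(K) = (K + (-4 - 5))*(-3 + K) = (K - 9)*(-3 + K) = (-9 + K)*(-3 + K))
G(j, M) = -8 - 3*M*j (G(j, M) = (-3*j)*M + (27 + 5² - 12*5) = -3*M*j + (27 + 25 - 60) = -3*M*j - 8 = -8 - 3*M*j)
w = -1612
w - G(-32, 65) = -1612 - (-8 - 3*65*(-32)) = -1612 - (-8 + 6240) = -1612 - 1*6232 = -1612 - 6232 = -7844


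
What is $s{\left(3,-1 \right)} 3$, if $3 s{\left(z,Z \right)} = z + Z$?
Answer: $2$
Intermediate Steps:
$s{\left(z,Z \right)} = \frac{Z}{3} + \frac{z}{3}$ ($s{\left(z,Z \right)} = \frac{z + Z}{3} = \frac{Z + z}{3} = \frac{Z}{3} + \frac{z}{3}$)
$s{\left(3,-1 \right)} 3 = \left(\frac{1}{3} \left(-1\right) + \frac{1}{3} \cdot 3\right) 3 = \left(- \frac{1}{3} + 1\right) 3 = \frac{2}{3} \cdot 3 = 2$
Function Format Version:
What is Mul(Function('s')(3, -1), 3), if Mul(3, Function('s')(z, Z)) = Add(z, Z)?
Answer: 2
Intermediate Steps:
Function('s')(z, Z) = Add(Mul(Rational(1, 3), Z), Mul(Rational(1, 3), z)) (Function('s')(z, Z) = Mul(Rational(1, 3), Add(z, Z)) = Mul(Rational(1, 3), Add(Z, z)) = Add(Mul(Rational(1, 3), Z), Mul(Rational(1, 3), z)))
Mul(Function('s')(3, -1), 3) = Mul(Add(Mul(Rational(1, 3), -1), Mul(Rational(1, 3), 3)), 3) = Mul(Add(Rational(-1, 3), 1), 3) = Mul(Rational(2, 3), 3) = 2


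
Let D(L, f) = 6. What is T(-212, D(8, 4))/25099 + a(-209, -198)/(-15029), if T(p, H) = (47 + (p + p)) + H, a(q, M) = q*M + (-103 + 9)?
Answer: -54834909/19853309 ≈ -2.7620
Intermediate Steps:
a(q, M) = -94 + M*q (a(q, M) = M*q - 94 = -94 + M*q)
T(p, H) = 47 + H + 2*p (T(p, H) = (47 + 2*p) + H = 47 + H + 2*p)
T(-212, D(8, 4))/25099 + a(-209, -198)/(-15029) = (47 + 6 + 2*(-212))/25099 + (-94 - 198*(-209))/(-15029) = (47 + 6 - 424)*(1/25099) + (-94 + 41382)*(-1/15029) = -371*1/25099 + 41288*(-1/15029) = -371/25099 - 41288/15029 = -54834909/19853309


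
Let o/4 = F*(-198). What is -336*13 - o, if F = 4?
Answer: -1200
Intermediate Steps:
o = -3168 (o = 4*(4*(-198)) = 4*(-792) = -3168)
-336*13 - o = -336*13 - 1*(-3168) = -4368 + 3168 = -1200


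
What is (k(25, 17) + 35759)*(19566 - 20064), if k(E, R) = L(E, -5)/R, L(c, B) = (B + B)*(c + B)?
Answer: -302636094/17 ≈ -1.7802e+7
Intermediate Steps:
L(c, B) = 2*B*(B + c) (L(c, B) = (2*B)*(B + c) = 2*B*(B + c))
k(E, R) = (50 - 10*E)/R (k(E, R) = (2*(-5)*(-5 + E))/R = (50 - 10*E)/R)
(k(25, 17) + 35759)*(19566 - 20064) = (10*(5 - 1*25)/17 + 35759)*(19566 - 20064) = (10*(1/17)*(5 - 25) + 35759)*(-498) = (10*(1/17)*(-20) + 35759)*(-498) = (-200/17 + 35759)*(-498) = (607703/17)*(-498) = -302636094/17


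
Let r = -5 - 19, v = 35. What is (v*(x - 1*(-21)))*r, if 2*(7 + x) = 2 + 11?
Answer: -17220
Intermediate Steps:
x = -1/2 (x = -7 + (2 + 11)/2 = -7 + (1/2)*13 = -7 + 13/2 = -1/2 ≈ -0.50000)
r = -24
(v*(x - 1*(-21)))*r = (35*(-1/2 - 1*(-21)))*(-24) = (35*(-1/2 + 21))*(-24) = (35*(41/2))*(-24) = (1435/2)*(-24) = -17220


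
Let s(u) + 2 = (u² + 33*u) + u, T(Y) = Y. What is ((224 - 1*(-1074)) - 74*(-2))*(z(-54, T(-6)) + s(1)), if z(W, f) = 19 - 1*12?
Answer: 57840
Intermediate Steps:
s(u) = -2 + u² + 34*u (s(u) = -2 + ((u² + 33*u) + u) = -2 + (u² + 34*u) = -2 + u² + 34*u)
z(W, f) = 7 (z(W, f) = 19 - 12 = 7)
((224 - 1*(-1074)) - 74*(-2))*(z(-54, T(-6)) + s(1)) = ((224 - 1*(-1074)) - 74*(-2))*(7 + (-2 + 1² + 34*1)) = ((224 + 1074) + 148)*(7 + (-2 + 1 + 34)) = (1298 + 148)*(7 + 33) = 1446*40 = 57840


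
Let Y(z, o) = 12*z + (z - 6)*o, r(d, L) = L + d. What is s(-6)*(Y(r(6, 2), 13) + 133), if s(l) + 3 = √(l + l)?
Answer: -765 + 510*I*√3 ≈ -765.0 + 883.35*I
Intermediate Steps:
s(l) = -3 + √2*√l (s(l) = -3 + √(l + l) = -3 + √(2*l) = -3 + √2*√l)
Y(z, o) = 12*z + o*(-6 + z) (Y(z, o) = 12*z + (-6 + z)*o = 12*z + o*(-6 + z))
s(-6)*(Y(r(6, 2), 13) + 133) = (-3 + √2*√(-6))*((-6*13 + 12*(2 + 6) + 13*(2 + 6)) + 133) = (-3 + √2*(I*√6))*((-78 + 12*8 + 13*8) + 133) = (-3 + 2*I*√3)*((-78 + 96 + 104) + 133) = (-3 + 2*I*√3)*(122 + 133) = (-3 + 2*I*√3)*255 = -765 + 510*I*√3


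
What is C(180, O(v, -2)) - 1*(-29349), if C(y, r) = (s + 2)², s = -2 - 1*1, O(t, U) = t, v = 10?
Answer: 29350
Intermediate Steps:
s = -3 (s = -2 - 1 = -3)
C(y, r) = 1 (C(y, r) = (-3 + 2)² = (-1)² = 1)
C(180, O(v, -2)) - 1*(-29349) = 1 - 1*(-29349) = 1 + 29349 = 29350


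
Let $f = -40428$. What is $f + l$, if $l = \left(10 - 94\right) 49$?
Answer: $-44544$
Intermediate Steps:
$l = -4116$ ($l = \left(-84\right) 49 = -4116$)
$f + l = -40428 - 4116 = -44544$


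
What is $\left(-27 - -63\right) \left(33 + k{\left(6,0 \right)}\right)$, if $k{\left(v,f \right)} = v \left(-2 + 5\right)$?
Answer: $1836$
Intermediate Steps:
$k{\left(v,f \right)} = 3 v$ ($k{\left(v,f \right)} = v 3 = 3 v$)
$\left(-27 - -63\right) \left(33 + k{\left(6,0 \right)}\right) = \left(-27 - -63\right) \left(33 + 3 \cdot 6\right) = \left(-27 + 63\right) \left(33 + 18\right) = 36 \cdot 51 = 1836$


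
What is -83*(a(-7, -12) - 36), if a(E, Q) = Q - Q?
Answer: 2988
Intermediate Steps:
a(E, Q) = 0
-83*(a(-7, -12) - 36) = -83*(0 - 36) = -83*(-36) = 2988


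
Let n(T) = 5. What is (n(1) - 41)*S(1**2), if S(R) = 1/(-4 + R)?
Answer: 12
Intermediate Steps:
(n(1) - 41)*S(1**2) = (5 - 41)/(-4 + 1**2) = -36/(-4 + 1) = -36/(-3) = -36*(-1/3) = 12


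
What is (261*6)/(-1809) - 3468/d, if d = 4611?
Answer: -166598/102979 ≈ -1.6178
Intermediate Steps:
(261*6)/(-1809) - 3468/d = (261*6)/(-1809) - 3468/4611 = 1566*(-1/1809) - 3468*1/4611 = -58/67 - 1156/1537 = -166598/102979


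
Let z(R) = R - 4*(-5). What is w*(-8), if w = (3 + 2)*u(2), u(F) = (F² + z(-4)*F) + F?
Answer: -1520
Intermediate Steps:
z(R) = 20 + R (z(R) = R + 20 = 20 + R)
u(F) = F² + 17*F (u(F) = (F² + (20 - 4)*F) + F = (F² + 16*F) + F = F² + 17*F)
w = 190 (w = (3 + 2)*(2*(17 + 2)) = 5*(2*19) = 5*38 = 190)
w*(-8) = 190*(-8) = -1520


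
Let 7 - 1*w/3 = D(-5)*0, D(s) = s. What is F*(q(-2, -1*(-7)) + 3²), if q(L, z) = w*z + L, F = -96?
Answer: -14784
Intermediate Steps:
w = 21 (w = 21 - (-15)*0 = 21 - 3*0 = 21 + 0 = 21)
q(L, z) = L + 21*z (q(L, z) = 21*z + L = L + 21*z)
F*(q(-2, -1*(-7)) + 3²) = -96*((-2 + 21*(-1*(-7))) + 3²) = -96*((-2 + 21*7) + 9) = -96*((-2 + 147) + 9) = -96*(145 + 9) = -96*154 = -14784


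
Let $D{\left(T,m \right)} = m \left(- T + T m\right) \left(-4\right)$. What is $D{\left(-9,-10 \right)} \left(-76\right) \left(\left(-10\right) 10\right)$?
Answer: $30096000$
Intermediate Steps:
$D{\left(T,m \right)} = - 4 m \left(- T + T m\right)$
$D{\left(-9,-10 \right)} \left(-76\right) \left(\left(-10\right) 10\right) = 4 \left(-9\right) \left(-10\right) \left(1 - -10\right) \left(-76\right) \left(\left(-10\right) 10\right) = 4 \left(-9\right) \left(-10\right) \left(1 + 10\right) \left(-76\right) \left(-100\right) = 4 \left(-9\right) \left(-10\right) 11 \left(-76\right) \left(-100\right) = 3960 \left(-76\right) \left(-100\right) = \left(-300960\right) \left(-100\right) = 30096000$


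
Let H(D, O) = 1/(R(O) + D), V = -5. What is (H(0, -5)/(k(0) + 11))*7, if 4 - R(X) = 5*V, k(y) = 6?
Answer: 7/493 ≈ 0.014199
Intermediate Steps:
R(X) = 29 (R(X) = 4 - 5*(-5) = 4 - 1*(-25) = 4 + 25 = 29)
H(D, O) = 1/(29 + D)
(H(0, -5)/(k(0) + 11))*7 = (1/((6 + 11)*(29 + 0)))*7 = (1/(17*29))*7 = ((1/17)*(1/29))*7 = (1/493)*7 = 7/493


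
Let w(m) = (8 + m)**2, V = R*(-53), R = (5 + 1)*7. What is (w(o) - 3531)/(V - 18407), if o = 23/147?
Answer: 74863778/445858497 ≈ 0.16791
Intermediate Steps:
R = 42 (R = 6*7 = 42)
V = -2226 (V = 42*(-53) = -2226)
o = 23/147 (o = 23*(1/147) = 23/147 ≈ 0.15646)
(w(o) - 3531)/(V - 18407) = ((8 + 23/147)**2 - 3531)/(-2226 - 18407) = ((1199/147)**2 - 3531)/(-20633) = (1437601/21609 - 3531)*(-1/20633) = -74863778/21609*(-1/20633) = 74863778/445858497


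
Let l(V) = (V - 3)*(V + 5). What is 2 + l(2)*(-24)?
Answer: 170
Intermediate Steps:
l(V) = (-3 + V)*(5 + V)
2 + l(2)*(-24) = 2 + (-15 + 2**2 + 2*2)*(-24) = 2 + (-15 + 4 + 4)*(-24) = 2 - 7*(-24) = 2 + 168 = 170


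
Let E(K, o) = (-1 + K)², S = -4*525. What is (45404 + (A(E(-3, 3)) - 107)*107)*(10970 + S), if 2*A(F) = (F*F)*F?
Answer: 2244917170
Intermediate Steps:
S = -2100
A(F) = F³/2 (A(F) = ((F*F)*F)/2 = (F²*F)/2 = F³/2)
(45404 + (A(E(-3, 3)) - 107)*107)*(10970 + S) = (45404 + (((-1 - 3)²)³/2 - 107)*107)*(10970 - 2100) = (45404 + (((-4)²)³/2 - 107)*107)*8870 = (45404 + ((½)*16³ - 107)*107)*8870 = (45404 + ((½)*4096 - 107)*107)*8870 = (45404 + (2048 - 107)*107)*8870 = (45404 + 1941*107)*8870 = (45404 + 207687)*8870 = 253091*8870 = 2244917170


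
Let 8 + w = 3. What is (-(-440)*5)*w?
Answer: -11000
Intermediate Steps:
w = -5 (w = -8 + 3 = -5)
(-(-440)*5)*w = -(-440)*5*(-5) = -44*(-50)*(-5) = 2200*(-5) = -11000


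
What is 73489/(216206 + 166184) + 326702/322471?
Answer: 148625649099/123309685690 ≈ 1.2053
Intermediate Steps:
73489/(216206 + 166184) + 326702/322471 = 73489/382390 + 326702*(1/322471) = 73489*(1/382390) + 326702/322471 = 73489/382390 + 326702/322471 = 148625649099/123309685690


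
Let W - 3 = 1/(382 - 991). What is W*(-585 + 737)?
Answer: 277552/609 ≈ 455.75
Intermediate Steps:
W = 1826/609 (W = 3 + 1/(382 - 991) = 3 + 1/(-609) = 3 - 1/609 = 1826/609 ≈ 2.9984)
W*(-585 + 737) = 1826*(-585 + 737)/609 = (1826/609)*152 = 277552/609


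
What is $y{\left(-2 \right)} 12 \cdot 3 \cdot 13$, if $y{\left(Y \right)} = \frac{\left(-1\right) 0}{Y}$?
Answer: $0$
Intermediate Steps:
$y{\left(Y \right)} = 0$ ($y{\left(Y \right)} = \frac{0}{Y} = 0$)
$y{\left(-2 \right)} 12 \cdot 3 \cdot 13 = 0 \cdot 12 \cdot 3 \cdot 13 = 0 \cdot 36 \cdot 13 = 0 \cdot 468 = 0$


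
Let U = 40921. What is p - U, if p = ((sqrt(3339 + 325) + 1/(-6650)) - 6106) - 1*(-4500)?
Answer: -282804551/6650 + 4*sqrt(229) ≈ -42467.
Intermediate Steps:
p = -10679901/6650 + 4*sqrt(229) (p = ((sqrt(3664) - 1/6650) - 6106) + 4500 = ((4*sqrt(229) - 1/6650) - 6106) + 4500 = ((-1/6650 + 4*sqrt(229)) - 6106) + 4500 = (-40604901/6650 + 4*sqrt(229)) + 4500 = -10679901/6650 + 4*sqrt(229) ≈ -1545.5)
p - U = (-10679901/6650 + 4*sqrt(229)) - 1*40921 = (-10679901/6650 + 4*sqrt(229)) - 40921 = -282804551/6650 + 4*sqrt(229)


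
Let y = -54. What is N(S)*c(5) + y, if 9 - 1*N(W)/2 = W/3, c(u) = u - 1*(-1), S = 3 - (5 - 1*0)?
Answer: 62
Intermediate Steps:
S = -2 (S = 3 - (5 + 0) = 3 - 1*5 = 3 - 5 = -2)
c(u) = 1 + u (c(u) = u + 1 = 1 + u)
N(W) = 18 - 2*W/3
N(S)*c(5) + y = (18 - ⅔*(-2))*(1 + 5) - 54 = (18 + 4/3)*6 - 54 = (58/3)*6 - 54 = 116 - 54 = 62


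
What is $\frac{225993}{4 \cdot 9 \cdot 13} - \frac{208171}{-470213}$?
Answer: $\frac{35454090179}{73353228} \approx 483.33$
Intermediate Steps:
$\frac{225993}{4 \cdot 9 \cdot 13} - \frac{208171}{-470213} = \frac{225993}{36 \cdot 13} - - \frac{208171}{470213} = \frac{225993}{468} + \frac{208171}{470213} = 225993 \cdot \frac{1}{468} + \frac{208171}{470213} = \frac{75331}{156} + \frac{208171}{470213} = \frac{35454090179}{73353228}$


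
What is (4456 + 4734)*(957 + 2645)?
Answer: 33102380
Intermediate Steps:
(4456 + 4734)*(957 + 2645) = 9190*3602 = 33102380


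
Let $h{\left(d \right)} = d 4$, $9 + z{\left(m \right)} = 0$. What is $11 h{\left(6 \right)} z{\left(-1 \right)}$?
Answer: $-2376$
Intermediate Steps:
$z{\left(m \right)} = -9$ ($z{\left(m \right)} = -9 + 0 = -9$)
$h{\left(d \right)} = 4 d$
$11 h{\left(6 \right)} z{\left(-1 \right)} = 11 \cdot 4 \cdot 6 \left(-9\right) = 11 \cdot 24 \left(-9\right) = 264 \left(-9\right) = -2376$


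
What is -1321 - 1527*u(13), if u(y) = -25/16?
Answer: 17039/16 ≈ 1064.9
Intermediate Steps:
u(y) = -25/16 (u(y) = -25*1/16 = -25/16)
-1321 - 1527*u(13) = -1321 - 1527*(-25/16) = -1321 + 38175/16 = 17039/16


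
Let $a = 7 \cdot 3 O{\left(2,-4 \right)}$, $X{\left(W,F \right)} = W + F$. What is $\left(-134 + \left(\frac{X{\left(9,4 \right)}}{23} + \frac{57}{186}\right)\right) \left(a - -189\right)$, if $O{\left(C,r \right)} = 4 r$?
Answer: $\frac{27906627}{1426} \approx 19570.0$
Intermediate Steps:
$X{\left(W,F \right)} = F + W$
$a = -336$ ($a = 7 \cdot 3 \cdot 4 \left(-4\right) = 21 \left(-16\right) = -336$)
$\left(-134 + \left(\frac{X{\left(9,4 \right)}}{23} + \frac{57}{186}\right)\right) \left(a - -189\right) = \left(-134 + \left(\frac{4 + 9}{23} + \frac{57}{186}\right)\right) \left(-336 - -189\right) = \left(-134 + \left(13 \cdot \frac{1}{23} + 57 \cdot \frac{1}{186}\right)\right) \left(-336 + 189\right) = \left(-134 + \left(\frac{13}{23} + \frac{19}{62}\right)\right) \left(-147\right) = \left(-134 + \frac{1243}{1426}\right) \left(-147\right) = \left(- \frac{189841}{1426}\right) \left(-147\right) = \frac{27906627}{1426}$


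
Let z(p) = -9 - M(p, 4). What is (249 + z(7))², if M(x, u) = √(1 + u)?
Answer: (240 - √5)² ≈ 56532.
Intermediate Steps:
z(p) = -9 - √5 (z(p) = -9 - √(1 + 4) = -9 - √5)
(249 + z(7))² = (249 + (-9 - √5))² = (240 - √5)²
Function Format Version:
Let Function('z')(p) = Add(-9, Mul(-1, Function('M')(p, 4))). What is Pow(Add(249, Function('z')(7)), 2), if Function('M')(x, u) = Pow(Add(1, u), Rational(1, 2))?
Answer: Pow(Add(240, Mul(-1, Pow(5, Rational(1, 2)))), 2) ≈ 56532.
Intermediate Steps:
Function('z')(p) = Add(-9, Mul(-1, Pow(5, Rational(1, 2)))) (Function('z')(p) = Add(-9, Mul(-1, Pow(Add(1, 4), Rational(1, 2)))) = Add(-9, Mul(-1, Pow(5, Rational(1, 2)))))
Pow(Add(249, Function('z')(7)), 2) = Pow(Add(249, Add(-9, Mul(-1, Pow(5, Rational(1, 2))))), 2) = Pow(Add(240, Mul(-1, Pow(5, Rational(1, 2)))), 2)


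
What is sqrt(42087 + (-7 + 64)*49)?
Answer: 4*sqrt(2805) ≈ 211.85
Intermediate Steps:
sqrt(42087 + (-7 + 64)*49) = sqrt(42087 + 57*49) = sqrt(42087 + 2793) = sqrt(44880) = 4*sqrt(2805)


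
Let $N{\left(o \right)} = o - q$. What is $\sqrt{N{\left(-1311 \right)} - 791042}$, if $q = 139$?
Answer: $2 i \sqrt{198123} \approx 890.22 i$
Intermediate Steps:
$N{\left(o \right)} = -139 + o$ ($N{\left(o \right)} = o - 139 = -139 + o$)
$\sqrt{N{\left(-1311 \right)} - 791042} = \sqrt{\left(-139 - 1311\right) - 791042} = \sqrt{-1450 - 791042} = \sqrt{-792492} = 2 i \sqrt{198123}$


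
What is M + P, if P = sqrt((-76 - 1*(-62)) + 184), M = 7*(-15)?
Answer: -105 + sqrt(170) ≈ -91.962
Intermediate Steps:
M = -105
P = sqrt(170) (P = sqrt((-76 + 62) + 184) = sqrt(-14 + 184) = sqrt(170) ≈ 13.038)
M + P = -105 + sqrt(170)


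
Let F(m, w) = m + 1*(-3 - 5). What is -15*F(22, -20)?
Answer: -210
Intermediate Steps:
F(m, w) = -8 + m (F(m, w) = m + 1*(-8) = m - 8 = -8 + m)
-15*F(22, -20) = -15*(-8 + 22) = -15*14 = -210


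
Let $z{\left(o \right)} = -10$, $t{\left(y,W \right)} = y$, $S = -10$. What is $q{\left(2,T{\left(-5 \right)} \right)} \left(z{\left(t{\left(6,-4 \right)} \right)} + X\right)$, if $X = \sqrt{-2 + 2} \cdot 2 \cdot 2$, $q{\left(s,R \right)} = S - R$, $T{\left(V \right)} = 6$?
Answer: $160$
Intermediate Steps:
$q{\left(s,R \right)} = -10 - R$
$X = 0$ ($X = \sqrt{0} \cdot 2 \cdot 2 = 0 \cdot 2 \cdot 2 = 0 \cdot 2 = 0$)
$q{\left(2,T{\left(-5 \right)} \right)} \left(z{\left(t{\left(6,-4 \right)} \right)} + X\right) = \left(-10 - 6\right) \left(-10 + 0\right) = \left(-10 - 6\right) \left(-10\right) = \left(-16\right) \left(-10\right) = 160$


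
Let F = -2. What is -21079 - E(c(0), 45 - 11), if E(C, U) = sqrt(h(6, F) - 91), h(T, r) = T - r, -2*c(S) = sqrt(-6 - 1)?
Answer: -21079 - I*sqrt(83) ≈ -21079.0 - 9.1104*I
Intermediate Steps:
c(S) = -I*sqrt(7)/2 (c(S) = -sqrt(-6 - 1)/2 = -I*sqrt(7)/2)
E(C, U) = I*sqrt(83) (E(C, U) = sqrt((6 - 1*(-2)) - 91) = sqrt((6 + 2) - 91) = sqrt(8 - 91) = sqrt(-83) = I*sqrt(83))
-21079 - E(c(0), 45 - 11) = -21079 - I*sqrt(83)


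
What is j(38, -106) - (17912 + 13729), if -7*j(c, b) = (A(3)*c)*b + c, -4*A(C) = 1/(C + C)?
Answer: -1330157/42 ≈ -31670.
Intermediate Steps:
A(C) = -1/(8*C) (A(C) = -1/(4*(C + C)) = -1/(2*C)/4 = -1/(8*C))
j(c, b) = -c/7 + b*c/168 (j(c, b) = -(((-⅛/3)*c)*b + c)/7 = -(((-⅛*⅓)*c)*b + c)/7 = -((-c/24)*b + c)/7 = -(-b*c/24 + c)/7 = -(c - b*c/24)/7 = -c/7 + b*c/168)
j(38, -106) - (17912 + 13729) = (1/168)*38*(-24 - 106) - (17912 + 13729) = (1/168)*38*(-130) - 1*31641 = -1235/42 - 31641 = -1330157/42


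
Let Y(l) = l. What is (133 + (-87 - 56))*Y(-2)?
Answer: 20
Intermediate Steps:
(133 + (-87 - 56))*Y(-2) = (133 + (-87 - 56))*(-2) = (133 - 143)*(-2) = -10*(-2) = 20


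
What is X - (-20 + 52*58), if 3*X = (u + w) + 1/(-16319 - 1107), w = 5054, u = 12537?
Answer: 49971959/17426 ≈ 2867.7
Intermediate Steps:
X = 102180255/17426 (X = ((12537 + 5054) + 1/(-16319 - 1107))/3 = (17591 + 1/(-17426))/3 = (17591 - 1/17426)/3 = (1/3)*(306540765/17426) = 102180255/17426 ≈ 5863.7)
X - (-20 + 52*58) = 102180255/17426 - (-20 + 52*58) = 102180255/17426 - (-20 + 3016) = 102180255/17426 - 1*2996 = 102180255/17426 - 2996 = 49971959/17426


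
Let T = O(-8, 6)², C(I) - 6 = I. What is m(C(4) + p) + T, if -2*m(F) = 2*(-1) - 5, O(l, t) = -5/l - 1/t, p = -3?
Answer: 2137/576 ≈ 3.7101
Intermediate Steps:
C(I) = 6 + I
O(l, t) = -1/t - 5/l
m(F) = 7/2 (m(F) = -(2*(-1) - 5)/2 = -(-2 - 5)/2 = -½*(-7) = 7/2)
T = 121/576 (T = (-1/6 - 5/(-8))² = (-1*⅙ - 5*(-⅛))² = (-⅙ + 5/8)² = (11/24)² = 121/576 ≈ 0.21007)
m(C(4) + p) + T = 7/2 + 121/576 = 2137/576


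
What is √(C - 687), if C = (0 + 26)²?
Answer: I*√11 ≈ 3.3166*I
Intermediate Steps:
C = 676 (C = 26² = 676)
√(C - 687) = √(676 - 687) = √(-11) = I*√11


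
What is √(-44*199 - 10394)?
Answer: 5*I*√766 ≈ 138.38*I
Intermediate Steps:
√(-44*199 - 10394) = √(-8756 - 10394) = √(-19150) = 5*I*√766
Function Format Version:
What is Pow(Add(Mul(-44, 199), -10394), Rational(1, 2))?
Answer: Mul(5, I, Pow(766, Rational(1, 2))) ≈ Mul(138.38, I)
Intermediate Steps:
Pow(Add(Mul(-44, 199), -10394), Rational(1, 2)) = Pow(Add(-8756, -10394), Rational(1, 2)) = Pow(-19150, Rational(1, 2)) = Mul(5, I, Pow(766, Rational(1, 2)))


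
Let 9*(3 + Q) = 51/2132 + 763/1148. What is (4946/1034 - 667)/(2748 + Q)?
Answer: -821164851/3403962122 ≈ -0.24124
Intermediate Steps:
Q = -14024/4797 (Q = -3 + (51/2132 + 763/1148)/9 = -3 + (51*(1/2132) + 763*(1/1148))/9 = -3 + (51/2132 + 109/164)/9 = -3 + (1/9)*(367/533) = -3 + 367/4797 = -14024/4797 ≈ -2.9235)
(4946/1034 - 667)/(2748 + Q) = (4946/1034 - 667)/(2748 - 14024/4797) = (4946*(1/1034) - 667)/(13168132/4797) = (2473/517 - 667)*(4797/13168132) = -342366/517*4797/13168132 = -821164851/3403962122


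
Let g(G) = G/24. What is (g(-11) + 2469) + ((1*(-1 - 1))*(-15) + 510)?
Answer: 72205/24 ≈ 3008.5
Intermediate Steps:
g(G) = G/24 (g(G) = G*(1/24) = G/24)
(g(-11) + 2469) + ((1*(-1 - 1))*(-15) + 510) = ((1/24)*(-11) + 2469) + ((1*(-1 - 1))*(-15) + 510) = (-11/24 + 2469) + ((1*(-2))*(-15) + 510) = 59245/24 + (-2*(-15) + 510) = 59245/24 + (30 + 510) = 59245/24 + 540 = 72205/24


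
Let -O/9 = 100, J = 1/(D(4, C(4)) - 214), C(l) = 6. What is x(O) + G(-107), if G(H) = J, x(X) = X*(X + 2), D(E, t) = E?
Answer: 169721999/210 ≈ 8.0820e+5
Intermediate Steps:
J = -1/210 (J = 1/(4 - 214) = 1/(-210) = -1/210 ≈ -0.0047619)
O = -900 (O = -9*100 = -900)
x(X) = X*(2 + X)
G(H) = -1/210
x(O) + G(-107) = -900*(2 - 900) - 1/210 = -900*(-898) - 1/210 = 808200 - 1/210 = 169721999/210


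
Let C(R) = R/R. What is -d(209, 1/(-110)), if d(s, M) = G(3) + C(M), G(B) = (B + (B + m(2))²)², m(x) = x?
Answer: -785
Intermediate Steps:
C(R) = 1
G(B) = (B + (2 + B)²)² (G(B) = (B + (B + 2)²)² = (B + (2 + B)²)²)
d(s, M) = 785 (d(s, M) = (3 + (2 + 3)²)² + 1 = (3 + 5²)² + 1 = (3 + 25)² + 1 = 28² + 1 = 784 + 1 = 785)
-d(209, 1/(-110)) = -1*785 = -785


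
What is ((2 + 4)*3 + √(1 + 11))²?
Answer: 336 + 72*√3 ≈ 460.71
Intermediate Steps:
((2 + 4)*3 + √(1 + 11))² = (6*3 + √12)² = (18 + 2*√3)²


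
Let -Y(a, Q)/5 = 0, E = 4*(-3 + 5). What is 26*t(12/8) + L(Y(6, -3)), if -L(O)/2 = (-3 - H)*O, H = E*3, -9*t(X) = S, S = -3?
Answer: 26/3 ≈ 8.6667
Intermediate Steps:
E = 8 (E = 4*2 = 8)
Y(a, Q) = 0 (Y(a, Q) = -5*0 = 0)
t(X) = ⅓ (t(X) = -⅑*(-3) = ⅓)
H = 24 (H = 8*3 = 24)
L(O) = 54*O (L(O) = -2*(-3 - 1*24)*O = -2*(-3 - 24)*O = -(-54)*O = 54*O)
26*t(12/8) + L(Y(6, -3)) = 26*(⅓) + 54*0 = 26/3 + 0 = 26/3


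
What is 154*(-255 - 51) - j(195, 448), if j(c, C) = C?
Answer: -47572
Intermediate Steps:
154*(-255 - 51) - j(195, 448) = 154*(-255 - 51) - 1*448 = 154*(-306) - 448 = -47124 - 448 = -47572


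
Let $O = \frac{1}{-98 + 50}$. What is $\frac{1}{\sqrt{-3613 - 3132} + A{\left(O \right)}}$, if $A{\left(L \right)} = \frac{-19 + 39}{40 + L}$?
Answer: $\frac{368448}{4967959109} - \frac{3682561 i \sqrt{6745}}{24839795545} \approx 7.4165 \cdot 10^{-5} - 0.012176 i$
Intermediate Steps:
$O = - \frac{1}{48}$ ($O = \frac{1}{-48} = - \frac{1}{48} \approx -0.020833$)
$A{\left(L \right)} = \frac{20}{40 + L}$
$\frac{1}{\sqrt{-3613 - 3132} + A{\left(O \right)}} = \frac{1}{\sqrt{-3613 - 3132} + \frac{20}{40 - \frac{1}{48}}} = \frac{1}{\sqrt{-6745} + \frac{20}{\frac{1919}{48}}} = \frac{1}{i \sqrt{6745} + 20 \cdot \frac{48}{1919}} = \frac{1}{i \sqrt{6745} + \frac{960}{1919}} = \frac{1}{\frac{960}{1919} + i \sqrt{6745}}$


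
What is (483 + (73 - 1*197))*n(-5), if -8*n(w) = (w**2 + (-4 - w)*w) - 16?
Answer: -359/2 ≈ -179.50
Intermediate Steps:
n(w) = 2 - w**2/8 - w*(-4 - w)/8 (n(w) = -((w**2 + (-4 - w)*w) - 16)/8 = -((w**2 + w*(-4 - w)) - 16)/8 = -(-16 + w**2 + w*(-4 - w))/8 = 2 - w**2/8 - w*(-4 - w)/8)
(483 + (73 - 1*197))*n(-5) = (483 + (73 - 1*197))*(2 + (1/2)*(-5)) = (483 + (73 - 197))*(2 - 5/2) = (483 - 124)*(-1/2) = 359*(-1/2) = -359/2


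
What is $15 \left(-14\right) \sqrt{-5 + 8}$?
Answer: $- 210 \sqrt{3} \approx -363.73$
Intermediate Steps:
$15 \left(-14\right) \sqrt{-5 + 8} = - 210 \sqrt{3}$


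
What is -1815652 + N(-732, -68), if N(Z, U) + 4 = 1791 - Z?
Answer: -1813133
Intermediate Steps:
N(Z, U) = 1787 - Z (N(Z, U) = -4 + (1791 - Z) = 1787 - Z)
-1815652 + N(-732, -68) = -1815652 + (1787 - 1*(-732)) = -1815652 + (1787 + 732) = -1815652 + 2519 = -1813133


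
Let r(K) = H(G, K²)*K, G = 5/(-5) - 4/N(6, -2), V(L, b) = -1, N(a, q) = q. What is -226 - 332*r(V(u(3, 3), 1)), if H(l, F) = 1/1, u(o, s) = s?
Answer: 106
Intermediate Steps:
G = 1 (G = 5/(-5) - 4/(-2) = 5*(-⅕) - 4*(-½) = -1 + 2 = 1)
H(l, F) = 1
r(K) = K (r(K) = 1*K = K)
-226 - 332*r(V(u(3, 3), 1)) = -226 - 332*(-1) = -226 + 332 = 106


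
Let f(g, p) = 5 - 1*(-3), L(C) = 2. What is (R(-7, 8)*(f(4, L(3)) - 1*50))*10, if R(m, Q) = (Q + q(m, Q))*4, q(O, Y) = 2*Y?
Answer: -40320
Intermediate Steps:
R(m, Q) = 12*Q (R(m, Q) = (Q + 2*Q)*4 = (3*Q)*4 = 12*Q)
f(g, p) = 8 (f(g, p) = 5 + 3 = 8)
(R(-7, 8)*(f(4, L(3)) - 1*50))*10 = ((12*8)*(8 - 1*50))*10 = (96*(8 - 50))*10 = (96*(-42))*10 = -4032*10 = -40320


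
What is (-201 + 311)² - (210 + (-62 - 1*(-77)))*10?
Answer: 9850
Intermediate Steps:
(-201 + 311)² - (210 + (-62 - 1*(-77)))*10 = 110² - (210 + (-62 + 77))*10 = 12100 - (210 + 15)*10 = 12100 - 225*10 = 12100 - 1*2250 = 12100 - 2250 = 9850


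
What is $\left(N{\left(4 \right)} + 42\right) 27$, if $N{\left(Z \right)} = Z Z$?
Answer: $1566$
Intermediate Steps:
$N{\left(Z \right)} = Z^{2}$
$\left(N{\left(4 \right)} + 42\right) 27 = \left(4^{2} + 42\right) 27 = \left(16 + 42\right) 27 = 58 \cdot 27 = 1566$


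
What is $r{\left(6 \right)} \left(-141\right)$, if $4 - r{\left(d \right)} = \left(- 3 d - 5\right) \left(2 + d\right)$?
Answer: $-26508$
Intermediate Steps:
$r{\left(d \right)} = 4 - \left(-5 - 3 d\right) \left(2 + d\right)$ ($r{\left(d \right)} = 4 - \left(- 3 d - 5\right) \left(2 + d\right) = 4 - \left(-5 - 3 d\right) \left(2 + d\right)$)
$r{\left(6 \right)} \left(-141\right) = \left(14 + 3 \cdot 6^{2} + 11 \cdot 6\right) \left(-141\right) = \left(14 + 3 \cdot 36 + 66\right) \left(-141\right) = \left(14 + 108 + 66\right) \left(-141\right) = 188 \left(-141\right) = -26508$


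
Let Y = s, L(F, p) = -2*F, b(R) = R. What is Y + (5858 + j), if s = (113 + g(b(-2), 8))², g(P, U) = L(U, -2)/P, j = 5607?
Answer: 26106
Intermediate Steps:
g(P, U) = -2*U/P (g(P, U) = (-2*U)/P = -2*U/P)
s = 14641 (s = (113 - 2*8/(-2))² = (113 - 2*8*(-½))² = (113 + 8)² = 121² = 14641)
Y = 14641
Y + (5858 + j) = 14641 + (5858 + 5607) = 14641 + 11465 = 26106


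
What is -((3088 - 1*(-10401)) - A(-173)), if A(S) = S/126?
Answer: -1699787/126 ≈ -13490.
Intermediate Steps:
A(S) = S/126 (A(S) = S*(1/126) = S/126)
-((3088 - 1*(-10401)) - A(-173)) = -((3088 - 1*(-10401)) - (-173)/126) = -((3088 + 10401) - 1*(-173/126)) = -(13489 + 173/126) = -1*1699787/126 = -1699787/126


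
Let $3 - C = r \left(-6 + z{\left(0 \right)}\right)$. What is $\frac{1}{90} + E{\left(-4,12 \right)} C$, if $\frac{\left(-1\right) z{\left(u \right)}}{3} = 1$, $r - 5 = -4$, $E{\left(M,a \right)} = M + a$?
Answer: $\frac{8641}{90} \approx 96.011$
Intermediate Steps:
$r = 1$ ($r = 5 - 4 = 1$)
$z{\left(u \right)} = -3$ ($z{\left(u \right)} = \left(-3\right) 1 = -3$)
$C = 12$ ($C = 3 - 1 \left(-6 - 3\right) = 3 - 1 \left(-9\right) = 3 - -9 = 3 + 9 = 12$)
$\frac{1}{90} + E{\left(-4,12 \right)} C = \frac{1}{90} + \left(-4 + 12\right) 12 = \frac{1}{90} + 8 \cdot 12 = \frac{1}{90} + 96 = \frac{8641}{90}$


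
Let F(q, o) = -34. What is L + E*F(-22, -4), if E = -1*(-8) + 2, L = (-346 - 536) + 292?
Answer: -930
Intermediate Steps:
L = -590 (L = -882 + 292 = -590)
E = 10 (E = 8 + 2 = 10)
L + E*F(-22, -4) = -590 + 10*(-34) = -590 - 340 = -930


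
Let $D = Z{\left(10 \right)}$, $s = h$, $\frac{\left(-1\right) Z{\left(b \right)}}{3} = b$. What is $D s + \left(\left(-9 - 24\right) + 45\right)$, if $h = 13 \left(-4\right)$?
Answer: $1572$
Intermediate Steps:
$h = -52$
$Z{\left(b \right)} = - 3 b$
$s = -52$
$D = -30$ ($D = \left(-3\right) 10 = -30$)
$D s + \left(\left(-9 - 24\right) + 45\right) = \left(-30\right) \left(-52\right) + \left(\left(-9 - 24\right) + 45\right) = 1560 + \left(-33 + 45\right) = 1560 + 12 = 1572$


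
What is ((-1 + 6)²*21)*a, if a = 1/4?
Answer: 525/4 ≈ 131.25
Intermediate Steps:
a = ¼ ≈ 0.25000
((-1 + 6)²*21)*a = ((-1 + 6)²*21)*(¼) = (5²*21)*(¼) = (25*21)*(¼) = 525*(¼) = 525/4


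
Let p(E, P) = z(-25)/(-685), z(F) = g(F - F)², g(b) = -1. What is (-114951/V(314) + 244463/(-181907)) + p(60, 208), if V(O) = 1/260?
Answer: -3724140903940762/124606295 ≈ -2.9887e+7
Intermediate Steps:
z(F) = 1 (z(F) = (-1)² = 1)
V(O) = 1/260
p(E, P) = -1/685 (p(E, P) = 1/(-685) = 1*(-1/685) = -1/685)
(-114951/V(314) + 244463/(-181907)) + p(60, 208) = (-114951/1/260 + 244463/(-181907)) - 1/685 = (-114951*260 + 244463*(-1/181907)) - 1/685 = (-29887260 - 244463/181907) - 1/685 = -5436702049283/181907 - 1/685 = -3724140903940762/124606295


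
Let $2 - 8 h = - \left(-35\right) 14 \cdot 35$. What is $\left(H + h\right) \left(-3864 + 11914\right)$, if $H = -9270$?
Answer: $-91878675$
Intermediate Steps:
$h = - \frac{4287}{2}$ ($h = \frac{1}{4} - \frac{\left(-1\right) \left(-35\right) 14 \cdot 35}{8} = \frac{1}{4} - \frac{\left(-1\right) \left(\left(-490\right) 35\right)}{8} = \frac{1}{4} - \frac{\left(-1\right) \left(-17150\right)}{8} = \frac{1}{4} - \frac{8575}{4} = - \frac{4287}{2} \approx -2143.5$)
$\left(H + h\right) \left(-3864 + 11914\right) = \left(-9270 - \frac{4287}{2}\right) \left(-3864 + 11914\right) = \left(- \frac{22827}{2}\right) 8050 = -91878675$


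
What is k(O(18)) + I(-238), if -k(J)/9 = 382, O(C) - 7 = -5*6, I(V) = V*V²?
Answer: -13484710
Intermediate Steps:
I(V) = V³
O(C) = -23 (O(C) = 7 - 5*6 = 7 - 30 = -23)
k(J) = -3438 (k(J) = -9*382 = -3438)
k(O(18)) + I(-238) = -3438 + (-238)³ = -3438 - 13481272 = -13484710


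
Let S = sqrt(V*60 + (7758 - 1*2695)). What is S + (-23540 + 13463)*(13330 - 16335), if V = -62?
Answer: 30281385 + sqrt(1343) ≈ 3.0281e+7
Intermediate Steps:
S = sqrt(1343) (S = sqrt(-62*60 + (7758 - 1*2695)) = sqrt(-3720 + (7758 - 2695)) = sqrt(-3720 + 5063) = sqrt(1343) ≈ 36.647)
S + (-23540 + 13463)*(13330 - 16335) = sqrt(1343) + (-23540 + 13463)*(13330 - 16335) = sqrt(1343) - 10077*(-3005) = sqrt(1343) + 30281385 = 30281385 + sqrt(1343)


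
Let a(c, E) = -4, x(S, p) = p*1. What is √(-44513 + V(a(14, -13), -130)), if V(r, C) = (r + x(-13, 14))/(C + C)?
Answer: I*√30090814/26 ≈ 210.98*I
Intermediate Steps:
x(S, p) = p
V(r, C) = (14 + r)/(2*C) (V(r, C) = (r + 14)/(C + C) = (14 + r)/((2*C)) = (14 + r)*(1/(2*C)) = (14 + r)/(2*C))
√(-44513 + V(a(14, -13), -130)) = √(-44513 + (½)*(14 - 4)/(-130)) = √(-44513 + (½)*(-1/130)*10) = √(-44513 - 1/26) = √(-1157339/26) = I*√30090814/26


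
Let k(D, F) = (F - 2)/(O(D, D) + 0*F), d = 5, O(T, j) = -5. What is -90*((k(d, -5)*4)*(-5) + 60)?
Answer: -2880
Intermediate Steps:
k(D, F) = 2/5 - F/5 (k(D, F) = (F - 2)/(-5 + 0*F) = (-2 + F)/(-5 + 0) = (-2 + F)/(-5) = (-2 + F)*(-1/5) = 2/5 - F/5)
-90*((k(d, -5)*4)*(-5) + 60) = -90*(((2/5 - 1/5*(-5))*4)*(-5) + 60) = -90*(((2/5 + 1)*4)*(-5) + 60) = -90*(((7/5)*4)*(-5) + 60) = -90*((28/5)*(-5) + 60) = -90*(-28 + 60) = -90*32 = -2880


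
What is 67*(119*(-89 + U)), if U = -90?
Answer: -1427167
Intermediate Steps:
67*(119*(-89 + U)) = 67*(119*(-89 - 90)) = 67*(119*(-179)) = 67*(-21301) = -1427167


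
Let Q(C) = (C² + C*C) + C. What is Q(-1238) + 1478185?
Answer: 4542235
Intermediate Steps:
Q(C) = C + 2*C² (Q(C) = (C² + C²) + C = 2*C² + C = C + 2*C²)
Q(-1238) + 1478185 = -1238*(1 + 2*(-1238)) + 1478185 = -1238*(1 - 2476) + 1478185 = -1238*(-2475) + 1478185 = 3064050 + 1478185 = 4542235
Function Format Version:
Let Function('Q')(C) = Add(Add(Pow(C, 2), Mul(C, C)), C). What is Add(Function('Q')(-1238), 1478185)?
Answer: 4542235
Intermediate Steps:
Function('Q')(C) = Add(C, Mul(2, Pow(C, 2))) (Function('Q')(C) = Add(Add(Pow(C, 2), Pow(C, 2)), C) = Add(Mul(2, Pow(C, 2)), C) = Add(C, Mul(2, Pow(C, 2))))
Add(Function('Q')(-1238), 1478185) = Add(Mul(-1238, Add(1, Mul(2, -1238))), 1478185) = Add(Mul(-1238, Add(1, -2476)), 1478185) = Add(Mul(-1238, -2475), 1478185) = Add(3064050, 1478185) = 4542235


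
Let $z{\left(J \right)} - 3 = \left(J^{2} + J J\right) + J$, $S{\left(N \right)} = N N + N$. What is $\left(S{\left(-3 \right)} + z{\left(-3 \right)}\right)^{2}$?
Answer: $576$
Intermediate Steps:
$S{\left(N \right)} = N + N^{2}$ ($S{\left(N \right)} = N^{2} + N = N + N^{2}$)
$z{\left(J \right)} = 3 + J + 2 J^{2}$ ($z{\left(J \right)} = 3 + \left(\left(J^{2} + J J\right) + J\right) = 3 + \left(\left(J^{2} + J^{2}\right) + J\right) = 3 + \left(2 J^{2} + J\right) = 3 + \left(J + 2 J^{2}\right) = 3 + J + 2 J^{2}$)
$\left(S{\left(-3 \right)} + z{\left(-3 \right)}\right)^{2} = \left(- 3 \left(1 - 3\right) + \left(3 - 3 + 2 \left(-3\right)^{2}\right)\right)^{2} = \left(\left(-3\right) \left(-2\right) + \left(3 - 3 + 2 \cdot 9\right)\right)^{2} = \left(6 + \left(3 - 3 + 18\right)\right)^{2} = \left(6 + 18\right)^{2} = 24^{2} = 576$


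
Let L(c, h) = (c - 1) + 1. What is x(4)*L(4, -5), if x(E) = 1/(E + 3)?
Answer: 4/7 ≈ 0.57143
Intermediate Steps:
L(c, h) = c (L(c, h) = (-1 + c) + 1 = c)
x(E) = 1/(3 + E)
x(4)*L(4, -5) = 4/(3 + 4) = 4/7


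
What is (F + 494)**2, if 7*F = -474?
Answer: 8904256/49 ≈ 1.8172e+5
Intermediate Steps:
F = -474/7 (F = (1/7)*(-474) = -474/7 ≈ -67.714)
(F + 494)**2 = (-474/7 + 494)**2 = (2984/7)**2 = 8904256/49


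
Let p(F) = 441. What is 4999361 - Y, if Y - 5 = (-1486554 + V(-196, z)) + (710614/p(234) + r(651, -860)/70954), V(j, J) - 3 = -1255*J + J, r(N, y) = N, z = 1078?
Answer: 245197402448519/31290714 ≈ 7.8361e+6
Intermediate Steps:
V(j, J) = 3 - 1254*J (V(j, J) = 3 + (-1255*J + J) = 3 - 1254*J)
Y = -88763827214765/31290714 (Y = 5 + ((-1486554 + (3 - 1254*1078)) + (710614/441 + 651/70954)) = 5 + ((-1486554 + (3 - 1351812)) + (710614*(1/441) + 651*(1/70954))) = 5 + ((-1486554 - 1351809) + (710614/441 + 651/70954)) = 5 + (-2838363 + 50421192847/31290714) = 5 - 88763983668335/31290714 = -88763827214765/31290714 ≈ -2.8367e+6)
4999361 - Y = 4999361 - 1*(-88763827214765/31290714) = 4999361 + 88763827214765/31290714 = 245197402448519/31290714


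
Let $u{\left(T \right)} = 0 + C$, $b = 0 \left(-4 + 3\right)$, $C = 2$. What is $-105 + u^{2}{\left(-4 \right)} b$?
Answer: $-105$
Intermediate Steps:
$b = 0$ ($b = 0 \left(-1\right) = 0$)
$u{\left(T \right)} = 2$ ($u{\left(T \right)} = 0 + 2 = 2$)
$-105 + u^{2}{\left(-4 \right)} b = -105 + 2^{2} \cdot 0 = -105 + 4 \cdot 0 = -105 + 0 = -105$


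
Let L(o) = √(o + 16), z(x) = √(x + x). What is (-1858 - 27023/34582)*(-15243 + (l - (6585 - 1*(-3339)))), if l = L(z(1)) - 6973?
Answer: 1032985690530/17291 - 64280379*√(16 + √2)/34582 ≈ 5.9734e+7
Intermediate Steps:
z(x) = √2*√x (z(x) = √(2*x) = √2*√x)
L(o) = √(16 + o)
l = -6973 + √(16 + √2) (l = √(16 + √2*√1) - 6973 = √(16 + √2*1) - 6973 = √(16 + √2) - 6973 = -6973 + √(16 + √2) ≈ -6968.8)
(-1858 - 27023/34582)*(-15243 + (l - (6585 - 1*(-3339)))) = (-1858 - 27023/34582)*(-15243 + ((-6973 + √(16 + √2)) - (6585 - 1*(-3339)))) = (-1858 - 27023*1/34582)*(-15243 + ((-6973 + √(16 + √2)) - (6585 + 3339))) = (-1858 - 27023/34582)*(-15243 + ((-6973 + √(16 + √2)) - 1*9924)) = -64280379*(-15243 + ((-6973 + √(16 + √2)) - 9924))/34582 = -64280379*(-15243 + (-16897 + √(16 + √2)))/34582 = -64280379*(-32140 + √(16 + √2))/34582 = 1032985690530/17291 - 64280379*√(16 + √2)/34582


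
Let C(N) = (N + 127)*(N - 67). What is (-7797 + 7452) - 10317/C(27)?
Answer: -2114883/6160 ≈ -343.33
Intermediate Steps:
C(N) = (-67 + N)*(127 + N) (C(N) = (127 + N)*(-67 + N) = (-67 + N)*(127 + N))
(-7797 + 7452) - 10317/C(27) = (-7797 + 7452) - 10317/(-8509 + 27² + 60*27) = -345 - 10317/(-8509 + 729 + 1620) = -345 - 10317/(-6160) = -345 - 10317*(-1/6160) = -345 + 10317/6160 = -2114883/6160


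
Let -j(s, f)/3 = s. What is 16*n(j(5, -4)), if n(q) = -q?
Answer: 240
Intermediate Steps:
j(s, f) = -3*s
16*n(j(5, -4)) = 16*(-(-3)*5) = 16*(-1*(-15)) = 16*15 = 240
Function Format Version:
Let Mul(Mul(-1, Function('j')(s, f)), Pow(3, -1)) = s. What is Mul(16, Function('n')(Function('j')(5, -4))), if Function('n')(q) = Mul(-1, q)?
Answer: 240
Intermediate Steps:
Function('j')(s, f) = Mul(-3, s)
Mul(16, Function('n')(Function('j')(5, -4))) = Mul(16, Mul(-1, Mul(-3, 5))) = Mul(16, Mul(-1, -15)) = Mul(16, 15) = 240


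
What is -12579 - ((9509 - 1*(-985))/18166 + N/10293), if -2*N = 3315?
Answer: -784044169333/62327546 ≈ -12579.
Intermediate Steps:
N = -3315/2 (N = -1/2*3315 = -3315/2 ≈ -1657.5)
-12579 - ((9509 - 1*(-985))/18166 + N/10293) = -12579 - ((9509 - 1*(-985))/18166 - 3315/2/10293) = -12579 - ((9509 + 985)*(1/18166) - 3315/2*1/10293) = -12579 - (10494*(1/18166) - 1105/6862) = -12579 - (5247/9083 - 1105/6862) = -12579 - 1*25968199/62327546 = -12579 - 25968199/62327546 = -784044169333/62327546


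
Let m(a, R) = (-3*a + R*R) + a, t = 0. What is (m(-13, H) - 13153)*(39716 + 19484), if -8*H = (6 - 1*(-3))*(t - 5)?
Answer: -775245275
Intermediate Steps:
H = 45/8 (H = -(6 - 1*(-3))*(0 - 5)/8 = -(6 + 3)*(-5)/8 = -9*(-5)/8 = -⅛*(-45) = 45/8 ≈ 5.6250)
m(a, R) = R² - 2*a (m(a, R) = (-3*a + R²) + a = (R² - 3*a) + a = R² - 2*a)
(m(-13, H) - 13153)*(39716 + 19484) = (((45/8)² - 2*(-13)) - 13153)*(39716 + 19484) = ((2025/64 + 26) - 13153)*59200 = (3689/64 - 13153)*59200 = -838103/64*59200 = -775245275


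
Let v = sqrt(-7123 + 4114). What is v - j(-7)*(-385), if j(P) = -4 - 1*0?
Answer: -1540 + I*sqrt(3009) ≈ -1540.0 + 54.854*I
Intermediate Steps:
j(P) = -4 (j(P) = -4 + 0 = -4)
v = I*sqrt(3009) (v = sqrt(-3009) = I*sqrt(3009) ≈ 54.854*I)
v - j(-7)*(-385) = I*sqrt(3009) - (-4)*(-385) = I*sqrt(3009) - 1*1540 = I*sqrt(3009) - 1540 = -1540 + I*sqrt(3009)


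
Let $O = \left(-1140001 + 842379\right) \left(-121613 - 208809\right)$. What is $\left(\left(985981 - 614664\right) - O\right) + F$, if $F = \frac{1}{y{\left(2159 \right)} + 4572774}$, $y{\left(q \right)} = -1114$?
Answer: $- \frac{449579262418567219}{4571660} \approx -9.834 \cdot 10^{10}$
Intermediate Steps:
$O = 98340856484$ ($O = \left(-297622\right) \left(-330422\right) = 98340856484$)
$F = \frac{1}{4571660}$ ($F = \frac{1}{-1114 + 4572774} = \frac{1}{4571660} \approx 2.1874 \cdot 10^{-7}$)
$\left(\left(985981 - 614664\right) - O\right) + F = \left(\left(985981 - 614664\right) - 98340856484\right) + \frac{1}{4571660} = \left(371317 - 98340856484\right) + \frac{1}{4571660} = -98340485167 + \frac{1}{4571660} = - \frac{449579262418567219}{4571660}$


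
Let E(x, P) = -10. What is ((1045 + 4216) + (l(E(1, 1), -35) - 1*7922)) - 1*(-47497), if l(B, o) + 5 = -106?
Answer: 44725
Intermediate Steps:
l(B, o) = -111 (l(B, o) = -5 - 106 = -111)
((1045 + 4216) + (l(E(1, 1), -35) - 1*7922)) - 1*(-47497) = ((1045 + 4216) + (-111 - 1*7922)) - 1*(-47497) = (5261 + (-111 - 7922)) + 47497 = (5261 - 8033) + 47497 = -2772 + 47497 = 44725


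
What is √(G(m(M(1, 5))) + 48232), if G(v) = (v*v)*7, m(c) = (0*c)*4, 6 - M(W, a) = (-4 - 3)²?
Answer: 2*√12058 ≈ 219.62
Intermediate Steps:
M(W, a) = -43 (M(W, a) = 6 - (-4 - 3)² = 6 - 1*(-7)² = 6 - 1*49 = 6 - 49 = -43)
m(c) = 0 (m(c) = 0*4 = 0)
G(v) = 7*v² (G(v) = v²*7 = 7*v²)
√(G(m(M(1, 5))) + 48232) = √(7*0² + 48232) = √(7*0 + 48232) = √(0 + 48232) = √48232 = 2*√12058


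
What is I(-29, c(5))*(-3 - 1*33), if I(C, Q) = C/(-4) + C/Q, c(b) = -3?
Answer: -609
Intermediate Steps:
I(C, Q) = -C/4 + C/Q (I(C, Q) = C*(-¼) + C/Q = -C/4 + C/Q)
I(-29, c(5))*(-3 - 1*33) = (-¼*(-29) - 29/(-3))*(-3 - 1*33) = (29/4 - 29*(-⅓))*(-3 - 33) = (29/4 + 29/3)*(-36) = (203/12)*(-36) = -609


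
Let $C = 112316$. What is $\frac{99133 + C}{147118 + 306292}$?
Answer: $\frac{211449}{453410} \approx 0.46635$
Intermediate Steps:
$\frac{99133 + C}{147118 + 306292} = \frac{99133 + 112316}{147118 + 306292} = \frac{211449}{453410}$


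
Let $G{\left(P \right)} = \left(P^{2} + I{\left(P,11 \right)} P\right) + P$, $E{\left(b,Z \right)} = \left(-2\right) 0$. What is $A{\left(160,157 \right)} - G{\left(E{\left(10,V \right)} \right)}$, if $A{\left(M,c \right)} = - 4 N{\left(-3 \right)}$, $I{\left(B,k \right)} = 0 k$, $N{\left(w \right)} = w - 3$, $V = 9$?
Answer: $24$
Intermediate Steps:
$N{\left(w \right)} = -3 + w$ ($N{\left(w \right)} = w - 3 = -3 + w$)
$E{\left(b,Z \right)} = 0$
$I{\left(B,k \right)} = 0$
$A{\left(M,c \right)} = 24$ ($A{\left(M,c \right)} = - 4 \left(-3 - 3\right) = \left(-4\right) \left(-6\right) = 24$)
$G{\left(P \right)} = P + P^{2}$ ($G{\left(P \right)} = \left(P^{2} + 0 P\right) + P = \left(P^{2} + 0\right) + P = P^{2} + P = P + P^{2}$)
$A{\left(160,157 \right)} - G{\left(E{\left(10,V \right)} \right)} = 24 - 0 \left(1 + 0\right) = 24 - 0 \cdot 1 = 24 - 0 = 24 + 0 = 24$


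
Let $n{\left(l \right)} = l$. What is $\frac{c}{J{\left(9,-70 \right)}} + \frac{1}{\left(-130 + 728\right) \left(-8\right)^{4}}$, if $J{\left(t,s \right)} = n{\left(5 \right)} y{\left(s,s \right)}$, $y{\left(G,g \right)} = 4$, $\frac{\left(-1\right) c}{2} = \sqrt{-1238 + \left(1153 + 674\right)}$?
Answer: $\frac{1}{2449408} - \frac{\sqrt{589}}{10} \approx -2.4269$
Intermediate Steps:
$c = - 2 \sqrt{589}$ ($c = - 2 \sqrt{-1238 + \left(1153 + 674\right)} = - 2 \sqrt{-1238 + 1827} = - 2 \sqrt{589} \approx -48.539$)
$J{\left(t,s \right)} = 20$ ($J{\left(t,s \right)} = 5 \cdot 4 = 20$)
$\frac{c}{J{\left(9,-70 \right)}} + \frac{1}{\left(-130 + 728\right) \left(-8\right)^{4}} = \frac{\left(-2\right) \sqrt{589}}{20} + \frac{1}{\left(-130 + 728\right) \left(-8\right)^{4}} = - 2 \sqrt{589} \cdot \frac{1}{20} + \frac{1}{598 \cdot 4096} = - \frac{\sqrt{589}}{10} + \frac{1}{598} \cdot \frac{1}{4096} = - \frac{\sqrt{589}}{10} + \frac{1}{2449408} = \frac{1}{2449408} - \frac{\sqrt{589}}{10}$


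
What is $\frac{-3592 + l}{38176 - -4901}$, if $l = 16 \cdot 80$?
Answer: $- \frac{2312}{43077} \approx -0.053671$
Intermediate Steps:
$l = 1280$
$\frac{-3592 + l}{38176 - -4901} = \frac{-3592 + 1280}{38176 - -4901} = - \frac{2312}{38176 + 4901} = - \frac{2312}{43077}$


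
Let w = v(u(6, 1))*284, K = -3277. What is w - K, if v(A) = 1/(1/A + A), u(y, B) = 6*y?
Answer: 4260493/1297 ≈ 3284.9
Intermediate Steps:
v(A) = 1/(A + 1/A)
w = 10224/1297 (w = ((6*6)/(1 + (6*6)²))*284 = (36/(1 + 36²))*284 = (36/(1 + 1296))*284 = (36/1297)*284 = 10224/1297 ≈ 7.8828)
w - K = 10224/1297 - 1*(-3277) = 10224/1297 + 3277 = 4260493/1297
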